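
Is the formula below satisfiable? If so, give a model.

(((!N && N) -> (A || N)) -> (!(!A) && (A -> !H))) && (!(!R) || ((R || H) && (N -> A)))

R = True, A = True, N = True, H = False

  ((!N && N) -> (A || N)) -> (!(!A) && (A -> !H)) = True
    (!N && N) -> (A || N) = True
      !N && N = False
        !N = False
      A || N = True
    !(!A) && (A -> !H) = True
      !(!A) = True
        !A = False
      A -> !H = True
        !H = True
  !(!R) || ((R || H) && (N -> A)) = True
    !(!R) = True
      !R = False
    (R || H) && (N -> A) = True
      R || H = True
      N -> A = True
Both conjuncts True, so the formula holds.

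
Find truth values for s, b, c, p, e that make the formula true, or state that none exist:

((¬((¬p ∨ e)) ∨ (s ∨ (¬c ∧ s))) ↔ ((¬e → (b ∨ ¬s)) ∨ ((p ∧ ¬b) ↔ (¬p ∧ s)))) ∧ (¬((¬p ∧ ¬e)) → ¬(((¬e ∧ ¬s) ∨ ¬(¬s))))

s = True; b = True; c = False; p = False; e = False

  (¬((¬p ∨ e)) ∨ (s ∨ (¬c ∧ s))) ↔ ((¬e → (b ∨ ¬s)) ∨ ((p ∧ ¬b) ↔ (¬p ∧ s))) = True
    ¬((¬p ∨ e)) ∨ (s ∨ (¬c ∧ s)) = True
      ¬((¬p ∨ e)) = False
        ¬p ∨ e = True
          ¬p = True
      s ∨ (¬c ∧ s) = True
        ¬c ∧ s = True
          ¬c = True
    (¬e → (b ∨ ¬s)) ∨ ((p ∧ ¬b) ↔ (¬p ∧ s)) = True
      ¬e → (b ∨ ¬s) = True
        ¬e = True
        b ∨ ¬s = True
          ¬s = False
      (p ∧ ¬b) ↔ (¬p ∧ s) = False
        p ∧ ¬b = False
          ¬b = False
        ¬p ∧ s = True
          ¬p = True
  ¬((¬p ∧ ¬e)) → ¬(((¬e ∧ ¬s) ∨ ¬(¬s))) = True
    ¬((¬p ∧ ¬e)) = False
      ¬p ∧ ¬e = True
        ¬p = True
        ¬e = True
    ¬(((¬e ∧ ¬s) ∨ ¬(¬s))) = False
      (¬e ∧ ¬s) ∨ ¬(¬s) = True
        ¬e ∧ ¬s = False
          ¬e = True
          ¬s = False
        ¬(¬s) = True
          ¬s = False
Both conjuncts True, so the formula holds.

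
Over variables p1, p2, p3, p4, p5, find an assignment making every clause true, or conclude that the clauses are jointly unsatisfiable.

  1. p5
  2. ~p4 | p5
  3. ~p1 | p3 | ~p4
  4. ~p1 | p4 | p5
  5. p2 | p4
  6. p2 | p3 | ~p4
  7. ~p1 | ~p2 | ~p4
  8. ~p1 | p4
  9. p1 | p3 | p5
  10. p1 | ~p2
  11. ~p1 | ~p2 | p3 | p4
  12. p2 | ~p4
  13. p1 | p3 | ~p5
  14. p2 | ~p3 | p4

UNSATISFIABLE

Case p2 = True:
  (p5) forces p5 = True.
  (p1 | ~p2) forces p1 = True.
  (~p1 | ~p2 | ~p4) forces p4 = False.
  Clause (~p1 | p4) is falsified — contradiction.
Case p2 = False:
  (p5) forces p5 = True.
  (p2 | p4) forces p4 = True.
  Clause (p2 | ~p4) is falsified — contradiction.
Both cases fail, so the formula is unsatisfiable.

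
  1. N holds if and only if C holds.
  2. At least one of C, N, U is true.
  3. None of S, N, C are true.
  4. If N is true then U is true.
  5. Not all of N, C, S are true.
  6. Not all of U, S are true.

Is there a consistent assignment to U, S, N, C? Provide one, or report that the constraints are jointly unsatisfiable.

U = True, S = False, N = False, C = False

  (1) N=F, C=F — same ✓
  (2) {C, N, U}: 1 true — at least one ✓
  (3) {S, N, C}: 0 true — none ✓
  (4) N=F ⇒ U: vacuous ✓
  (5) {N, C, S}: 0/3 true — not all ✓
  (6) {U, S}: 1/2 true — not all ✓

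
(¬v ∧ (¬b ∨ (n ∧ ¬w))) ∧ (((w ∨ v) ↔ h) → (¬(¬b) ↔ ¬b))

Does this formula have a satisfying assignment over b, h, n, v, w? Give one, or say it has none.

b = True, h = True, n = True, v = False, w = False

  ¬v ∧ (¬b ∨ (n ∧ ¬w)) = True
    ¬v = True
    ¬b ∨ (n ∧ ¬w) = True
      ¬b = False
      n ∧ ¬w = True
        ¬w = True
  ((w ∨ v) ↔ h) → (¬(¬b) ↔ ¬b) = True
    (w ∨ v) ↔ h = False
      w ∨ v = False
    ¬(¬b) ↔ ¬b = False
      ¬(¬b) = True
        ¬b = False
      ¬b = False
Both conjuncts True, so the formula holds.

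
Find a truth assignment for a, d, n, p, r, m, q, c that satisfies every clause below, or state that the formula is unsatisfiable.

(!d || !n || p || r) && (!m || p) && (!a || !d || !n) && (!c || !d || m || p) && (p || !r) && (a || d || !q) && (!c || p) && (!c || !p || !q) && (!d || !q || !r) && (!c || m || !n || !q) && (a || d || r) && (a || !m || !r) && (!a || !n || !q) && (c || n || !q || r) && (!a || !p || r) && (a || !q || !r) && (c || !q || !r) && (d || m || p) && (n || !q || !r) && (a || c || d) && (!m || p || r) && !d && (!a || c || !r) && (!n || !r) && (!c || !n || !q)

a = True, d = False, n = False, p = True, r = True, m = True, q = False, c = True

Unit clause (!d) forces d = False.
Set a = True.
Try n = True:
  (!a || !n || !q) forces q = False.
  (!n || !r) forces r = False.
  (!a || !p || r) forces p = False.
  (!m || p) forces m = False.
  clause (d || m || p) is falsified — backtrack.
So n = False.
Try p = False:
  (!m || p) forces m = False.
  clause (d || m || p) is falsified — backtrack.
So p = True.
  then (!a || !p || r) forces r = True.
  then (n || !q || !r) forces q = False.
  then (!a || c || !r) forces c = True.
Set m = True.
All clauses satisfied.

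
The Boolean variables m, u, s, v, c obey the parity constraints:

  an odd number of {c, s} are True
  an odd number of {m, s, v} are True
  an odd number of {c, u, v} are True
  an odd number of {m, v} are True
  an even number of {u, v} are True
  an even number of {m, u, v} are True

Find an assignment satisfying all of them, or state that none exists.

m: False, u: True, s: False, v: True, c: True

{c, s}: 1 true → odd ✓
{m, s, v}: 1 true → odd ✓
{c, u, v}: 3 true → odd ✓
{m, v}: 1 true → odd ✓
{u, v}: 2 true → even ✓
{m, u, v}: 2 true → even ✓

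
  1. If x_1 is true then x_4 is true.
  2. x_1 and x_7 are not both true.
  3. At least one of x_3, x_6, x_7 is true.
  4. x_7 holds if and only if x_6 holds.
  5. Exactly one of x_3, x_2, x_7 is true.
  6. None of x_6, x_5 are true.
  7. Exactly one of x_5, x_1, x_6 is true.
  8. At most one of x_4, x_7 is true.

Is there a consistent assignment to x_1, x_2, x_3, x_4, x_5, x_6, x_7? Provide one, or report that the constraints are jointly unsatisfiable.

x_1: True, x_2: False, x_3: True, x_4: True, x_5: False, x_6: False, x_7: False

  (1) x_1=T ⇒ x_4: T ✓
  (2) x_1=T, x_7=F — not both ✓
  (3) {x_3, x_6, x_7}: 1 true — at least one ✓
  (4) x_7=F, x_6=F — same ✓
  (5) {x_3, x_2, x_7}: 1 true — exactly one ✓
  (6) {x_6, x_5}: 0 true — none ✓
  (7) {x_5, x_1, x_6}: 1 true — exactly one ✓
  (8) {x_4, x_7}: 1 true — at most one ✓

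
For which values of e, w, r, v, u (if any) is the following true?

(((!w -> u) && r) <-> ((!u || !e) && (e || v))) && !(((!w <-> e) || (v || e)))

e = False; w = False; r = False; v = False; u = False

  ((!w -> u) && r) <-> ((!u || !e) && (e || v)) = True
    (!w -> u) && r = False
      !w -> u = False
        !w = True
    (!u || !e) && (e || v) = False
      !u || !e = True
        !u = True
        !e = True
      e || v = False
  !(((!w <-> e) || (v || e))) = True
    (!w <-> e) || (v || e) = False
      !w <-> e = False
        !w = True
      v || e = False
Both conjuncts True, so the formula holds.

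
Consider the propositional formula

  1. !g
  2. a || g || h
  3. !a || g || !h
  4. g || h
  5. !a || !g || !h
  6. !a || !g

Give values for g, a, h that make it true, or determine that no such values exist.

Unit clause (!g) forces g = False.
In (g || h) only h is left, so h = True.
In (!a || g || !h) only !a is left, so a = False.
Check each clause:
  (!g): !g holds.
  (a || g || h): h holds.
  (!a || g || !h): !a holds.
  (g || h): h holds.
  (!a || !g || !h): !a holds.
  (!a || !g): !a holds.
All clauses satisfied.

g = False, a = False, h = True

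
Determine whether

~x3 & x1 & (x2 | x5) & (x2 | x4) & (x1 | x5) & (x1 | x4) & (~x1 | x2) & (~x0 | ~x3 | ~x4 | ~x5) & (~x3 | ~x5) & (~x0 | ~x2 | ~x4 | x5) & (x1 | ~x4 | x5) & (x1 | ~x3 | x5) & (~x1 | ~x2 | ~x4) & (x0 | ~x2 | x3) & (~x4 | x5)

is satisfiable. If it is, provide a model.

x0: True; x1: True; x2: True; x3: False; x4: False; x5: False

Unit clause (~x3) forces x3 = False.
Unit clause (x1) forces x1 = True.
In (~x1 | x2) only x2 is left, so x2 = True.
In (~x1 | ~x2 | ~x4) only ~x4 is left, so x4 = False.
In (x0 | ~x2 | x3) only x0 is left, so x0 = True.
Set x5 = False.
All clauses satisfied.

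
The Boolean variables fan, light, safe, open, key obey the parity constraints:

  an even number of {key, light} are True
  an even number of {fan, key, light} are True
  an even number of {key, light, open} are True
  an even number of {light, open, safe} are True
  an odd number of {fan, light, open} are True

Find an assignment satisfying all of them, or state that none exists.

fan: False, light: True, safe: True, open: False, key: True

{key, light}: 2 true → even ✓
{fan, key, light}: 2 true → even ✓
{key, light, open}: 2 true → even ✓
{light, open, safe}: 2 true → even ✓
{fan, light, open}: 1 true → odd ✓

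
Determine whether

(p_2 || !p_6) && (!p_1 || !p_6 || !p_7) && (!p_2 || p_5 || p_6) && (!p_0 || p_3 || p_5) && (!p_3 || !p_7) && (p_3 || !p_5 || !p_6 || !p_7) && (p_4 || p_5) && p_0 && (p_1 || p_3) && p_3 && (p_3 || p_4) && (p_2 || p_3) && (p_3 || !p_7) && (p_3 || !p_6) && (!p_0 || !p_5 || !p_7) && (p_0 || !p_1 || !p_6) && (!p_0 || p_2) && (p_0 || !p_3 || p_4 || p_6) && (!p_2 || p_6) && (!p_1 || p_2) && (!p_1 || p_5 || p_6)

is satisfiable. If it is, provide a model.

Unit clause (p_0) forces p_0 = True.
Unit clause (p_3) forces p_3 = True.
In (!p_0 || p_2) only p_2 is left, so p_2 = True.
In (!p_2 || p_6) only p_6 is left, so p_6 = True.
In (!p_3 || !p_7) only !p_7 is left, so p_7 = False.
Set p_1 = False.
Set p_4 = True.
Set p_5 = True.
All clauses satisfied.

p_0 = True, p_1 = False, p_2 = True, p_3 = True, p_4 = True, p_5 = True, p_6 = True, p_7 = False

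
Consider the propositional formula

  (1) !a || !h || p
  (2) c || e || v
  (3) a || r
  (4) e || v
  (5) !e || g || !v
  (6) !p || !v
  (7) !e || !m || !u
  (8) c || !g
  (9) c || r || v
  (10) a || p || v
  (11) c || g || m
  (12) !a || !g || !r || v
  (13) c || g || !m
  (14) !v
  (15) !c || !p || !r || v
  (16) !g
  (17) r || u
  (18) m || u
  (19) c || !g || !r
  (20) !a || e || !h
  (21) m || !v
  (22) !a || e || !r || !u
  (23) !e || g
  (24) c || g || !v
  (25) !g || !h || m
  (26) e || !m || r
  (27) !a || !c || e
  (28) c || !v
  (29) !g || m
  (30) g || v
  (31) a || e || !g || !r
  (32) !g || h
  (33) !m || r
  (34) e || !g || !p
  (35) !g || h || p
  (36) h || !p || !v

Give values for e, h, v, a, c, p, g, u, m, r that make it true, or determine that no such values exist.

UNSATISFIABLE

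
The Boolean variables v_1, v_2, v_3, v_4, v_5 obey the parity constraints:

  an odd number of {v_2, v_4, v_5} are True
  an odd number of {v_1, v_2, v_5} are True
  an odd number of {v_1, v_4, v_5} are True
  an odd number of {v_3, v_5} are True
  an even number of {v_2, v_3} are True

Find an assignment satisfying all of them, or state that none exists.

v_1=F; v_2=F; v_3=F; v_4=F; v_5=T

{v_2, v_4, v_5}: 1 true → odd ✓
{v_1, v_2, v_5}: 1 true → odd ✓
{v_1, v_4, v_5}: 1 true → odd ✓
{v_3, v_5}: 1 true → odd ✓
{v_2, v_3}: 0 true → even ✓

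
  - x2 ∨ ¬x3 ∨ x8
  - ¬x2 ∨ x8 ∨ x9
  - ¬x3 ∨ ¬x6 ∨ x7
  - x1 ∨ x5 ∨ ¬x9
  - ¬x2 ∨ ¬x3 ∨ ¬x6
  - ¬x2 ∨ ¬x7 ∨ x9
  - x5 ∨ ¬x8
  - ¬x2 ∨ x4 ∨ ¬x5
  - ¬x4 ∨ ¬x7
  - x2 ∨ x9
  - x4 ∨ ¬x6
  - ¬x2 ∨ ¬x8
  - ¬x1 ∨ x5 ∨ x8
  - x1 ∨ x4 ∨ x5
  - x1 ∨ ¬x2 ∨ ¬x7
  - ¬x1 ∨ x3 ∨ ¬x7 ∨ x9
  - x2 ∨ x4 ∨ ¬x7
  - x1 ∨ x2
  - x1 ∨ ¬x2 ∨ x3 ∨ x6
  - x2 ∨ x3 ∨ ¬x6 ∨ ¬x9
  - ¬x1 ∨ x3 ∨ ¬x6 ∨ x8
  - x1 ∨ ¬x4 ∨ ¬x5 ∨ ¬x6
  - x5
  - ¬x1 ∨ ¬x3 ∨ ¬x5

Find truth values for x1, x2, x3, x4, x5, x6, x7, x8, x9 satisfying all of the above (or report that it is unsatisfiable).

x1 = True, x2 = False, x3 = False, x4 = False, x5 = True, x6 = False, x7 = False, x8 = True, x9 = True

Unit clause (x5) forces x5 = True.
Set x1 = True.
  then (¬x1 ∨ ¬x3 ∨ ¬x5) forces x3 = False.
Set x2 = False.
  then (x2 ∨ x9) forces x9 = True.
  then (x2 ∨ x3 ∨ ¬x6 ∨ ¬x9) forces x6 = False.
Set x4 = False.
  then (x2 ∨ x4 ∨ ¬x7) forces x7 = False.
Set x8 = True.
All clauses satisfied.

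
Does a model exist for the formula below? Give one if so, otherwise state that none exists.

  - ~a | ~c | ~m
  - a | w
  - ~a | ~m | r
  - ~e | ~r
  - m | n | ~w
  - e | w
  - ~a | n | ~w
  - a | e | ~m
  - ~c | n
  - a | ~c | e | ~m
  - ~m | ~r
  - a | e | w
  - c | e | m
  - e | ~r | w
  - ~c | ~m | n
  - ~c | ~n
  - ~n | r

Set n = False.
  then (~c | n) forces c = False.
Set a = True.
  then (~a | n | ~w) forces w = False.
  then (e | w) forces e = True.
  then (~e | ~r) forces r = False.
  then (~a | ~m | r) forces m = False.
All clauses satisfied.

n=F, a=T, r=F, m=F, e=T, c=F, w=F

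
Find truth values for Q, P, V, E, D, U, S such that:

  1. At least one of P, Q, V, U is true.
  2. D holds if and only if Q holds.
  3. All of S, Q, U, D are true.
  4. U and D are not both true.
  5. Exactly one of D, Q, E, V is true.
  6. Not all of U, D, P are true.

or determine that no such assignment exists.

Case Q = True:
  (2) with Q=T forces D = True.
  Constraint (5) is violated (D=T, Q=T) — contradiction.
Case Q = False:
  Constraint (3) is violated (Q=F) — contradiction.
Both cases fail — unsatisfiable.

Unsatisfiable — no assignment works.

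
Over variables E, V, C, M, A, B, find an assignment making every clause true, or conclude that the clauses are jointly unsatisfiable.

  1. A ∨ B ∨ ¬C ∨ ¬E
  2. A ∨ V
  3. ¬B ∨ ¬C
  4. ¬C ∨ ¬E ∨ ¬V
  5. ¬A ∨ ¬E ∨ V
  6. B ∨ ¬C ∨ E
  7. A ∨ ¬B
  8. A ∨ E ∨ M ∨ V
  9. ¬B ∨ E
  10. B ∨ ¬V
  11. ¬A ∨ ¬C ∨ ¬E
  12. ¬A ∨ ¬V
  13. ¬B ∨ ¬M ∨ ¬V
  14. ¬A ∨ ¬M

E: False, V: False, C: False, M: False, A: True, B: False

Set E = False.
  then (¬B ∨ E) forces B = False.
  then (B ∨ ¬V) forces V = False.
  then (A ∨ V) forces A = True.
  then (B ∨ ¬C ∨ E) forces C = False.
  then (¬A ∨ ¬M) forces M = False.
All clauses satisfied.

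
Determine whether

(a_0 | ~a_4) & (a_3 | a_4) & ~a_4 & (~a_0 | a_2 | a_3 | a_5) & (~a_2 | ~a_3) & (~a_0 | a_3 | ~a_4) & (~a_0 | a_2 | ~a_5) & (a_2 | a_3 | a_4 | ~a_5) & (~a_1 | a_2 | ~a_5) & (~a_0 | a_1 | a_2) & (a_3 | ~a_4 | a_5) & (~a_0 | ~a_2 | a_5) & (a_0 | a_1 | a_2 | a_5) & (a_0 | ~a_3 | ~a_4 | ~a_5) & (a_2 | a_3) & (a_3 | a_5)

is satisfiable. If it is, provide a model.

Unit clause (~a_4) forces a_4 = False.
In (a_3 | a_4) only a_3 is left, so a_3 = True.
In (~a_2 | ~a_3) only ~a_2 is left, so a_2 = False.
Set a_0 = False.
Set a_1 = True.
  then (~a_1 | a_2 | ~a_5) forces a_5 = False.
All clauses satisfied.

a_0 = False; a_1 = True; a_2 = False; a_3 = True; a_4 = False; a_5 = False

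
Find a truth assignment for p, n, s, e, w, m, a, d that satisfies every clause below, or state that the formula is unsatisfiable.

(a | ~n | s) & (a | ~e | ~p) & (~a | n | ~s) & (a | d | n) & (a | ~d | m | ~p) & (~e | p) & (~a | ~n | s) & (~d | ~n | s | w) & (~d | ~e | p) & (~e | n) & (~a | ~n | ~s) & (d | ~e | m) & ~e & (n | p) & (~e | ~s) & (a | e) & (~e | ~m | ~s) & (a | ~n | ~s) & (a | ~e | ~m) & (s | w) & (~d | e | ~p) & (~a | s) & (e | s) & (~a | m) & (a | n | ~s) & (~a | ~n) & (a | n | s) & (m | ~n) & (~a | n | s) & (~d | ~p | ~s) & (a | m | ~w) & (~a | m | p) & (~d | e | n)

Case e = True:
  Clause (~e) is falsified — contradiction.
Case e = False:
  (a | e) forces a = True.
  (~a | s) forces s = True.
  (~a | n | ~s) forces n = True.
  Clause (~a | ~n | ~s) is falsified — contradiction.
Both cases fail, so the formula is unsatisfiable.

The formula is unsatisfiable.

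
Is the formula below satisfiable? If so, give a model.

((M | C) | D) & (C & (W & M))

W=T, C=T, M=T, D=T

  (M | C) | D = True
    M | C = True
  C & (W & M) = True
    W & M = True
Both conjuncts True, so the formula holds.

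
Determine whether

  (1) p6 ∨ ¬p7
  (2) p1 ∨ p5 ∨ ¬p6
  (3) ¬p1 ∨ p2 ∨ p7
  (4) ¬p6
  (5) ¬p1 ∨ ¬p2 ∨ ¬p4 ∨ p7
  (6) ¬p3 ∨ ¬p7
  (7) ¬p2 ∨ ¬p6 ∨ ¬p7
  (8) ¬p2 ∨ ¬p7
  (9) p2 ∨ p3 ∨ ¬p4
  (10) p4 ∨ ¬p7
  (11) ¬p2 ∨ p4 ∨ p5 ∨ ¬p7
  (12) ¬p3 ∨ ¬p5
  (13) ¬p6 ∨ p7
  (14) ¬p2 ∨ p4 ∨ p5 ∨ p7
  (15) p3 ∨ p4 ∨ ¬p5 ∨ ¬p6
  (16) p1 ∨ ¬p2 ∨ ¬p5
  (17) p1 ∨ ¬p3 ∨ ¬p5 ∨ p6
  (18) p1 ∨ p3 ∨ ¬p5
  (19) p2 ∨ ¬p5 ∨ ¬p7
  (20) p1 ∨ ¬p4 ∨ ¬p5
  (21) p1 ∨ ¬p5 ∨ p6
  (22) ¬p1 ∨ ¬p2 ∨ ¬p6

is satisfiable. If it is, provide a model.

p1 = False, p2 = False, p3 = True, p4 = False, p5 = False, p6 = False, p7 = False

Unit clause (¬p6) forces p6 = False.
In (p6 ∨ ¬p7) only ¬p7 is left, so p7 = False.
Set p1 = False.
  then (p1 ∨ ¬p5 ∨ p6) forces p5 = False.
Set p2 = False.
Set p3 = True.
Set p4 = False.
All clauses satisfied.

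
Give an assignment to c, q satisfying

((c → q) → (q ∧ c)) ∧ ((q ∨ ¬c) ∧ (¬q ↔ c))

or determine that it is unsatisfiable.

Case c = True: the formula simplifies to (q → q) ∧ (q ∧ ¬q).
  q = True: the conjunct ¬q is False.
  q = False: the conjunct q is False.
Case c = False: the conjunct (c → q) → (q ∧ c) becomes (False → q) → (q ∧ False) = False.
Both cases fail — unsatisfiable.

The formula is unsatisfiable.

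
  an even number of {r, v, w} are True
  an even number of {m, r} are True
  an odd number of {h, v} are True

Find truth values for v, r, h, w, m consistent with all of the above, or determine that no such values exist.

v: True, r: True, h: False, w: False, m: True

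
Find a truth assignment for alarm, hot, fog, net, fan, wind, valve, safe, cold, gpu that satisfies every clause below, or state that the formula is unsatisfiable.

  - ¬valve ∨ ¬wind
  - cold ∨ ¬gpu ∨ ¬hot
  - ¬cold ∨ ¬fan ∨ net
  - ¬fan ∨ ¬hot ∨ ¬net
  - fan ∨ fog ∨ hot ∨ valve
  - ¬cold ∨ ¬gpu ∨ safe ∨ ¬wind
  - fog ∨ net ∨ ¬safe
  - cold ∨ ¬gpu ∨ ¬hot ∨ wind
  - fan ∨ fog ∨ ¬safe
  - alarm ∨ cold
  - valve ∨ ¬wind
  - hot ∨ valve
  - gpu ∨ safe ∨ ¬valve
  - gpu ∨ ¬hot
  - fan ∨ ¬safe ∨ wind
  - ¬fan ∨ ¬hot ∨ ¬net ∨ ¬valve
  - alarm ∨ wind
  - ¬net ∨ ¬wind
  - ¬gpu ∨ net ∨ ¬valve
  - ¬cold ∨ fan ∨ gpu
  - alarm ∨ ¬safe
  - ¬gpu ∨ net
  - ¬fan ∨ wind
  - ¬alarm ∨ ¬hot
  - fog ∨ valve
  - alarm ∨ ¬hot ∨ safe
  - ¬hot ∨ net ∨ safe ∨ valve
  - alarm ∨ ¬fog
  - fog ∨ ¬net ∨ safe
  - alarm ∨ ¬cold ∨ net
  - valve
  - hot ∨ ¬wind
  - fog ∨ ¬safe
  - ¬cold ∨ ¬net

alarm=T, hot=F, fog=T, net=T, fan=F, wind=F, valve=T, safe=F, cold=F, gpu=T

Unit clause (valve) forces valve = True.
In (¬valve ∨ ¬wind) only ¬wind is left, so wind = False.
In (alarm ∨ wind) only alarm is left, so alarm = True.
In (¬fan ∨ wind) only ¬fan is left, so fan = False.
In (¬alarm ∨ ¬hot) only ¬hot is left, so hot = False.
In (fan ∨ ¬safe ∨ wind) only ¬safe is left, so safe = False.
In (gpu ∨ safe ∨ ¬valve) only gpu is left, so gpu = True.
In (¬gpu ∨ net ∨ ¬valve) only net is left, so net = True.
In (fog ∨ ¬net ∨ safe) only fog is left, so fog = True.
In (¬cold ∨ ¬net) only ¬cold is left, so cold = False.
All clauses satisfied.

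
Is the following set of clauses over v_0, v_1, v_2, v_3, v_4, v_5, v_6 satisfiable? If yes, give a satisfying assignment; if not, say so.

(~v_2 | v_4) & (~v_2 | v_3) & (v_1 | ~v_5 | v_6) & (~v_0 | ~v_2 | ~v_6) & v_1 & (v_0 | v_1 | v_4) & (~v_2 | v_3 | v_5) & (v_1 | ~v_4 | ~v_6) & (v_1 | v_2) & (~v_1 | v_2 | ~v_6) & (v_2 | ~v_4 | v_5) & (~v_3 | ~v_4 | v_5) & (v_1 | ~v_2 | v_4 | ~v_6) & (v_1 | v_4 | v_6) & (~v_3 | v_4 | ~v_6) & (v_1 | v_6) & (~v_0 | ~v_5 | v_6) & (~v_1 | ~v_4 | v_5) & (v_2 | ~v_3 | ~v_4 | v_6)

Unit clause (v_1) forces v_1 = True.
Set v_0 = False.
Set v_2 = False.
  then (~v_1 | v_2 | ~v_6) forces v_6 = False.
Set v_3 = False.
Set v_4 = True.
  then (v_2 | ~v_4 | v_5) forces v_5 = True.
All clauses satisfied.

v_0 = False; v_1 = True; v_2 = False; v_3 = False; v_4 = True; v_5 = True; v_6 = False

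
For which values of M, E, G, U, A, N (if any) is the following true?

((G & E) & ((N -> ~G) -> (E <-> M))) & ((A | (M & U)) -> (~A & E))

M: True, E: True, G: True, U: False, A: False, N: False

  (G & E) & ((N -> ~G) -> (E <-> M)) = True
    G & E = True
    (N -> ~G) -> (E <-> M) = True
      N -> ~G = True
        ~G = False
      E <-> M = True
  (A | (M & U)) -> (~A & E) = True
    A | (M & U) = False
      M & U = False
    ~A & E = True
      ~A = True
Both conjuncts True, so the formula holds.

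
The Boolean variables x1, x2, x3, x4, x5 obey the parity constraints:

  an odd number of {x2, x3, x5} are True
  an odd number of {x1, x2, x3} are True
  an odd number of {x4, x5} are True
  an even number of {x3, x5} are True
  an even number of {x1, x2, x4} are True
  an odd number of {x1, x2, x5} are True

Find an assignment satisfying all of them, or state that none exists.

x1 = False, x2 = True, x3 = False, x4 = True, x5 = False

{x2, x3, x5}: 1 true → odd ✓
{x1, x2, x3}: 1 true → odd ✓
{x4, x5}: 1 true → odd ✓
{x3, x5}: 0 true → even ✓
{x1, x2, x4}: 2 true → even ✓
{x1, x2, x5}: 1 true → odd ✓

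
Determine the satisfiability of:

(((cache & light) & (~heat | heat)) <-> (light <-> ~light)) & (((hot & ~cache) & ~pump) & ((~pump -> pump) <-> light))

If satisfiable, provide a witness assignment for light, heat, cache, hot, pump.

light=F, heat=F, cache=F, hot=T, pump=F

  ((cache & light) & (~heat | heat)) <-> (light <-> ~light) = True
    (cache & light) & (~heat | heat) = False
      cache & light = False
      ~heat | heat = True
        ~heat = True
    light <-> ~light = False
      ~light = True
  ((hot & ~cache) & ~pump) & ((~pump -> pump) <-> light) = True
    (hot & ~cache) & ~pump = True
      hot & ~cache = True
        ~cache = True
      ~pump = True
    (~pump -> pump) <-> light = True
      ~pump -> pump = False
        ~pump = True
Both conjuncts True, so the formula holds.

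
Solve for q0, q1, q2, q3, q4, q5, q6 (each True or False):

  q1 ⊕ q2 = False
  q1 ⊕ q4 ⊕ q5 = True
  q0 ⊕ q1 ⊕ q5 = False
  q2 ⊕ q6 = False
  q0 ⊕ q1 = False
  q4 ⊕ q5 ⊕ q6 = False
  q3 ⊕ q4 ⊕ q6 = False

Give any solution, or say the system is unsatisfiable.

Unsatisfiable

Adding constraints 1, 2, 4, 6 mod 2: every variable appears an even number of times on the left, so the left side is 0.
But the right sides sum to 1 (mod 2). 0 ≠ 1 — the system is inconsistent.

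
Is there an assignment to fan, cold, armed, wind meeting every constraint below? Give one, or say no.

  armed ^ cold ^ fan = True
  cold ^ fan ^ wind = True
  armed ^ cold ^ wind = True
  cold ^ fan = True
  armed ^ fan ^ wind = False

fan = False; cold = True; armed = False; wind = False

armed ^ cold ^ fan = F ^ T ^ F = True ✓
cold ^ fan ^ wind = T ^ F ^ F = True ✓
armed ^ cold ^ wind = F ^ T ^ F = True ✓
cold ^ fan = T ^ F = True ✓
armed ^ fan ^ wind = F ^ F ^ F = False ✓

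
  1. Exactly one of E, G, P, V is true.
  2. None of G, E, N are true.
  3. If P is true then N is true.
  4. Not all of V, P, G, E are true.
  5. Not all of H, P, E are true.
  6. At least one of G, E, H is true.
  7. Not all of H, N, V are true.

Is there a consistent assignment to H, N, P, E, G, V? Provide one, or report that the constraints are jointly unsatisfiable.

H=T, N=F, P=F, E=F, G=F, V=T

  (1) {E, G, P, V}: 1 true — exactly one ✓
  (2) {G, E, N}: 0 true — none ✓
  (3) P=F ⇒ N: vacuous ✓
  (4) {V, P, G, E}: 1/4 true — not all ✓
  (5) {H, P, E}: 1/3 true — not all ✓
  (6) {G, E, H}: 1 true — at least one ✓
  (7) {H, N, V}: 2/3 true — not all ✓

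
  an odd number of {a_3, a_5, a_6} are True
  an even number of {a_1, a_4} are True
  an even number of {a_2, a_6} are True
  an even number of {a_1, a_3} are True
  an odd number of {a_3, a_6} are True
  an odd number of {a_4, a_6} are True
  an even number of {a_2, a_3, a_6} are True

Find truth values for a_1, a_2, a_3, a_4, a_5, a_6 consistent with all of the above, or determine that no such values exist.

a_1 = False; a_2 = True; a_3 = False; a_4 = False; a_5 = False; a_6 = True

{a_3, a_5, a_6}: 1 true → odd ✓
{a_1, a_4}: 0 true → even ✓
{a_2, a_6}: 2 true → even ✓
{a_1, a_3}: 0 true → even ✓
{a_3, a_6}: 1 true → odd ✓
{a_4, a_6}: 1 true → odd ✓
{a_2, a_3, a_6}: 2 true → even ✓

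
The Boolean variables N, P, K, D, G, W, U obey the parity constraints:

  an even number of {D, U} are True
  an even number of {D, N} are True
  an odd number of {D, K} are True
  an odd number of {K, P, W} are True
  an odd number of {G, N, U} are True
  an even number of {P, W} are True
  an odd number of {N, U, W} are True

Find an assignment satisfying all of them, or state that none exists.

N=F, P=T, K=T, D=F, G=T, W=T, U=F

{D, U}: 0 true → even ✓
{D, N}: 0 true → even ✓
{D, K}: 1 true → odd ✓
{K, P, W}: 3 true → odd ✓
{G, N, U}: 1 true → odd ✓
{P, W}: 2 true → even ✓
{N, U, W}: 1 true → odd ✓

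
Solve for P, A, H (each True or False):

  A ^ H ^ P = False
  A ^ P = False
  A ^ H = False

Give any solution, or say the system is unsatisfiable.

P: False, A: False, H: False

A ^ H ^ P = F ^ F ^ F = False ✓
A ^ P = F ^ F = False ✓
A ^ H = F ^ F = False ✓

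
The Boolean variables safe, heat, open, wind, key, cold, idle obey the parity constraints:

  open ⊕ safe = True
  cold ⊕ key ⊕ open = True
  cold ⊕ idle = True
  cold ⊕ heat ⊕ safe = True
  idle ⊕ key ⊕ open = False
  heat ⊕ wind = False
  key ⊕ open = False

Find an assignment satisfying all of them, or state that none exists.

safe = True, heat = True, open = False, wind = True, key = False, cold = True, idle = False

open ⊕ safe = F ⊕ T = True ✓
cold ⊕ key ⊕ open = T ⊕ F ⊕ F = True ✓
cold ⊕ idle = T ⊕ F = True ✓
cold ⊕ heat ⊕ safe = T ⊕ T ⊕ T = True ✓
idle ⊕ key ⊕ open = F ⊕ F ⊕ F = False ✓
heat ⊕ wind = T ⊕ T = False ✓
key ⊕ open = F ⊕ F = False ✓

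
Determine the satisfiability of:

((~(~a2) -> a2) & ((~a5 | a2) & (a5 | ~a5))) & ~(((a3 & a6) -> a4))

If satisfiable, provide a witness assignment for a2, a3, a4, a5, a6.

a2 = True, a3 = True, a4 = False, a5 = True, a6 = True

  (~(~a2) -> a2) & ((~a5 | a2) & (a5 | ~a5)) = True
    ~(~a2) -> a2 = True
      ~(~a2) = True
        ~a2 = False
    (~a5 | a2) & (a5 | ~a5) = True
      ~a5 | a2 = True
        ~a5 = False
      a5 | ~a5 = True
        ~a5 = False
  ~(((a3 & a6) -> a4)) = True
    (a3 & a6) -> a4 = False
      a3 & a6 = True
Both conjuncts True, so the formula holds.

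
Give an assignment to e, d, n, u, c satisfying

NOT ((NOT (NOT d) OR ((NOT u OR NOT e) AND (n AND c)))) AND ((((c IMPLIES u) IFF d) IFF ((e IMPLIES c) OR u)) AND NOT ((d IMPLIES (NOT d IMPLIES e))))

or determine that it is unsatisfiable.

Unsatisfiable — no assignment works.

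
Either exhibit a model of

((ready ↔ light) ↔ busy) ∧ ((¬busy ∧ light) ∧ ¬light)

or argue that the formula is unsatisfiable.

Unsatisfiable — no assignment works.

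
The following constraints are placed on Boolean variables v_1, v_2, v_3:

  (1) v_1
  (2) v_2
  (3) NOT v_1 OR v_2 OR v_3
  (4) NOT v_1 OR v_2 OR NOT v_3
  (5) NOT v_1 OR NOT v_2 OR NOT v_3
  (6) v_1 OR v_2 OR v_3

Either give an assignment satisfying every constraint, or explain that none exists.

Unit clause (v_1) forces v_1 = True.
Unit clause (v_2) forces v_2 = True.
In (NOT v_1 OR NOT v_2 OR NOT v_3) only NOT v_3 is left, so v_3 = False.
Check each clause:
  (v_1): v_1 holds.
  (v_2): v_2 holds.
  (NOT v_1 OR v_2 OR v_3): v_2 holds.
  (NOT v_1 OR v_2 OR NOT v_3): v_2 holds.
  (NOT v_1 OR NOT v_2 OR NOT v_3): NOT v_3 holds.
  (v_1 OR v_2 OR v_3): v_1 holds.
All clauses satisfied.

v_1 = True, v_2 = True, v_3 = False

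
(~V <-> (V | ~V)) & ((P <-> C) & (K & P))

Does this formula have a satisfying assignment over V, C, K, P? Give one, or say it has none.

V = False, C = True, K = True, P = True

  ~V <-> (V | ~V) = True
    ~V = True
    V | ~V = True
      ~V = True
  (P <-> C) & (K & P) = True
    P <-> C = True
    K & P = True
Both conjuncts True, so the formula holds.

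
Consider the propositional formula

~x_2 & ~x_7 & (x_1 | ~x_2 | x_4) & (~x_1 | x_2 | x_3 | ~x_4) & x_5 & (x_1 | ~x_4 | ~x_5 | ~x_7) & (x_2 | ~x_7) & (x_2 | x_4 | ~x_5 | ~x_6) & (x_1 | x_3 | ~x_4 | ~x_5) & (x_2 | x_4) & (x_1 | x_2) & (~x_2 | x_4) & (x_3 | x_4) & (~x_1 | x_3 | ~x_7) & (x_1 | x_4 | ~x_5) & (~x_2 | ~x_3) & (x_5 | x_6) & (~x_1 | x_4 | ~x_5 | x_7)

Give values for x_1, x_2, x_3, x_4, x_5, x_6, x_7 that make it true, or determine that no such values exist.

x_1 = True, x_2 = False, x_3 = True, x_4 = True, x_5 = True, x_6 = False, x_7 = False

Unit clause (~x_2) forces x_2 = False.
Unit clause (~x_7) forces x_7 = False.
Unit clause (x_5) forces x_5 = True.
In (x_2 | x_4) only x_4 is left, so x_4 = True.
In (x_1 | x_2) only x_1 is left, so x_1 = True.
In (~x_1 | x_2 | x_3 | ~x_4) only x_3 is left, so x_3 = True.
Set x_6 = False.
All clauses satisfied.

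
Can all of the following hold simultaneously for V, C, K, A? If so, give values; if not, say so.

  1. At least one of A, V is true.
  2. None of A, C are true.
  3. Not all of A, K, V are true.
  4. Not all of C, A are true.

V = True; C = False; K = True; A = False

  (1) {A, V}: 1 true — at least one ✓
  (2) {A, C}: 0 true — none ✓
  (3) {A, K, V}: 2/3 true — not all ✓
  (4) {C, A}: 0/2 true — not all ✓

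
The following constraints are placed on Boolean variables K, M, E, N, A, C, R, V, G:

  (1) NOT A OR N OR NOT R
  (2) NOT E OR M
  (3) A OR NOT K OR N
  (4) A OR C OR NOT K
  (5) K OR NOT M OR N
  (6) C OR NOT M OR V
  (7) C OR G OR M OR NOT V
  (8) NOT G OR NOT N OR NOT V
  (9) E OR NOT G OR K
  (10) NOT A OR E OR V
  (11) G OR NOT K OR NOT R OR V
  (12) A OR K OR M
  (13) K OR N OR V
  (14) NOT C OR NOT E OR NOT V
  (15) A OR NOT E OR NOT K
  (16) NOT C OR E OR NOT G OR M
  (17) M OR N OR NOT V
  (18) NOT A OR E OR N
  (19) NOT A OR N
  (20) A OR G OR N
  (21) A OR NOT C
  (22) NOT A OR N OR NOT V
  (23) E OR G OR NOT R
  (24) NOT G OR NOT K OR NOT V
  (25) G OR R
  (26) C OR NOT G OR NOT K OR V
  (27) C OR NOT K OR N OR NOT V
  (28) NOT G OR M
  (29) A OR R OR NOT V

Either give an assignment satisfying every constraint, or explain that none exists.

K = True, M = True, E = True, N = True, A = True, C = True, R = True, V = False, G = True

Set K = True.
Try M = False:
  (NOT E OR M) forces E = False.
  (NOT G OR M) forces G = False.
  (E OR G OR NOT R) forces R = False.
  clause (G OR R) is falsified — backtrack.
So M = True.
Set E = True.
  then (A OR NOT E OR NOT K) forces A = True.
  then (NOT A OR N) forces N = True.
Set C = True.
  then (NOT C OR NOT E OR NOT V) forces V = False.
Set R = True.
  then (G OR NOT K OR NOT R OR V) forces G = True.
All clauses satisfied.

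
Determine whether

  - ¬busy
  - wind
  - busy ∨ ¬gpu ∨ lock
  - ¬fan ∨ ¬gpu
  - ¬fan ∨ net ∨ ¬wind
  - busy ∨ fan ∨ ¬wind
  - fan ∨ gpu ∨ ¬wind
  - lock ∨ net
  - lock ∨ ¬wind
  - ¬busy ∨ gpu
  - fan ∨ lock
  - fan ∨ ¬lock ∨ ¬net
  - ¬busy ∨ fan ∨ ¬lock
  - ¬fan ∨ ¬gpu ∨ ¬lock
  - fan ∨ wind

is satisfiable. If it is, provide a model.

lock=T; busy=F; fan=T; net=T; wind=T; gpu=F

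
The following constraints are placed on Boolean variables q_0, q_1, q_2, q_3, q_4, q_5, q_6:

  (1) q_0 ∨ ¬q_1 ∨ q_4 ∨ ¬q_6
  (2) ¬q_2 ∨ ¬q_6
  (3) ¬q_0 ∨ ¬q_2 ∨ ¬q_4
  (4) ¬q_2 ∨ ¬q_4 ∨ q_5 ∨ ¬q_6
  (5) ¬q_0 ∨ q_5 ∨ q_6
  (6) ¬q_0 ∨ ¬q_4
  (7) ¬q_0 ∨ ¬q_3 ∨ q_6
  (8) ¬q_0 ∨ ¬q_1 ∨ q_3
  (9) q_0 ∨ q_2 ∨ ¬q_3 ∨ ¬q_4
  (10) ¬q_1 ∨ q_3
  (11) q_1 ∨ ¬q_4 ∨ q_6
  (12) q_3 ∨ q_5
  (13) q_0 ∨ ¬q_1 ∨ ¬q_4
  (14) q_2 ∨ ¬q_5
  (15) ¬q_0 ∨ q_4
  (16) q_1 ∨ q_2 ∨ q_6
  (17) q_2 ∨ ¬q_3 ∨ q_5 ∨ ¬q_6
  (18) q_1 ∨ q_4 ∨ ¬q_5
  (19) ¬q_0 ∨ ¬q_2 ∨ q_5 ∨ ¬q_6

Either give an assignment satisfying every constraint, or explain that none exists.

q_0 = False; q_1 = False; q_2 = True; q_3 = True; q_4 = False; q_5 = False; q_6 = False

Try q_0 = True:
  (¬q_0 ∨ ¬q_4) forces q_4 = False.
  clause (¬q_0 ∨ q_4) is falsified — backtrack.
So q_0 = False.
Set q_1 = False.
Set q_2 = True.
  then (¬q_2 ∨ ¬q_6) forces q_6 = False.
  then (q_1 ∨ ¬q_4 ∨ q_6) forces q_4 = False.
  then (q_1 ∨ q_4 ∨ ¬q_5) forces q_5 = False.
  then (q_3 ∨ q_5) forces q_3 = True.
All clauses satisfied.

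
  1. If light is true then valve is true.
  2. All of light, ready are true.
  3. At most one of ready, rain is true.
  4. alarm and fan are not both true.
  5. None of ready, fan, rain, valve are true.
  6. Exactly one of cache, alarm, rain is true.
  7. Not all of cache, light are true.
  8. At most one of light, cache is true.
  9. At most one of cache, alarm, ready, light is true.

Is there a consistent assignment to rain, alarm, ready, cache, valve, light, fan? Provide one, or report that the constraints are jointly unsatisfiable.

Case ready = True:
  Constraint (5) is violated (ready=T) — contradiction.
Case ready = False:
  Constraint (2) is violated (ready=F) — contradiction.
Both cases fail — unsatisfiable.

Unsatisfiable — no assignment works.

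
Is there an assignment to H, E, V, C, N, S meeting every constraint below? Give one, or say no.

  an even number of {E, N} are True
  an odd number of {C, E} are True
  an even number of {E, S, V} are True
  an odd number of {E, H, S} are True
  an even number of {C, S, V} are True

Unsatisfiable — no assignment works.

Adding constraints 2, 3, 5 mod 2: every variable appears an even number of times on the left, so the left side is 0.
But the right sides sum to 1 (mod 2). 0 ≠ 1 — the system is inconsistent.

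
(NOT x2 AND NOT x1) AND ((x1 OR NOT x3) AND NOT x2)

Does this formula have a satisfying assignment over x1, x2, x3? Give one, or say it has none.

x1: False, x2: False, x3: False

  NOT x2 AND NOT x1 = True
    NOT x2 = True
    NOT x1 = True
  (x1 OR NOT x3) AND NOT x2 = True
    x1 OR NOT x3 = True
      NOT x3 = True
    NOT x2 = True
Both conjuncts True, so the formula holds.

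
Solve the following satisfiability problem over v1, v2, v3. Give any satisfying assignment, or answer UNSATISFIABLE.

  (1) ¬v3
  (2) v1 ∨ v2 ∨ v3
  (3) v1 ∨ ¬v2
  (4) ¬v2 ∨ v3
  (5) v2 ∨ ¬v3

Unit clause (¬v3) forces v3 = False.
In (¬v2 ∨ v3) only ¬v2 is left, so v2 = False.
In (v1 ∨ v2 ∨ v3) only v1 is left, so v1 = True.
Check each clause:
  (¬v3): ¬v3 holds.
  (v1 ∨ v2 ∨ v3): v1 holds.
  (v1 ∨ ¬v2): v1 holds.
  (¬v2 ∨ v3): ¬v2 holds.
  (v2 ∨ ¬v3): ¬v3 holds.
All clauses satisfied.

v1=T; v2=F; v3=F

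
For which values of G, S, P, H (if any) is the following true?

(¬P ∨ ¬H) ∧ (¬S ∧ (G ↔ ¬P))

G: True, S: False, P: False, H: False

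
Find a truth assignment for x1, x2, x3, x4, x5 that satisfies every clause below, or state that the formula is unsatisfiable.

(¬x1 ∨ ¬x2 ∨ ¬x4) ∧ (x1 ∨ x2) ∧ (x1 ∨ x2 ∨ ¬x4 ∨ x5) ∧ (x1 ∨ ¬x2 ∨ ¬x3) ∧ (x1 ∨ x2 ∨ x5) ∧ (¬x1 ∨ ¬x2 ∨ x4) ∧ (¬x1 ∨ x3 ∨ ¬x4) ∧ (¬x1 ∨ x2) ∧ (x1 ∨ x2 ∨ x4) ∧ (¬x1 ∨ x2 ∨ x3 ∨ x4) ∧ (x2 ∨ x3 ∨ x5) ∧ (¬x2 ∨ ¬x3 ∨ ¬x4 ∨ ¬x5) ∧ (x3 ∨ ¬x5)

x1=F, x2=T, x3=F, x4=F, x5=F

Try x1 = True:
  (¬x1 ∨ x2) forces x2 = True.
  (¬x1 ∨ ¬x2 ∨ ¬x4) forces x4 = False.
  clause (¬x1 ∨ ¬x2 ∨ x4) is falsified — backtrack.
So x1 = False.
  then (x1 ∨ x2) forces x2 = True.
  then (x1 ∨ ¬x2 ∨ ¬x3) forces x3 = False.
  then (x3 ∨ ¬x5) forces x5 = False.
Set x4 = False.
All clauses satisfied.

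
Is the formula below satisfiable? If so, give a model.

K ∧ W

K=T, W=T

Both conjuncts True, so the formula holds.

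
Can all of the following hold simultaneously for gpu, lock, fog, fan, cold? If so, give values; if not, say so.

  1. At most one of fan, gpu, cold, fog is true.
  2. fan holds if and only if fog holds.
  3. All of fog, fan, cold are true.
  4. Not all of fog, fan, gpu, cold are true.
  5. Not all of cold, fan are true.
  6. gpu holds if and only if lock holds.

Case fog = True:
  (1) with fog=T forces fan = False.
  Constraint (2) is violated (fan=F, fog=T) — contradiction.
Case fog = False:
  Constraint (3) is violated (fog=F) — contradiction.
Both cases fail — unsatisfiable.

UNSATISFIABLE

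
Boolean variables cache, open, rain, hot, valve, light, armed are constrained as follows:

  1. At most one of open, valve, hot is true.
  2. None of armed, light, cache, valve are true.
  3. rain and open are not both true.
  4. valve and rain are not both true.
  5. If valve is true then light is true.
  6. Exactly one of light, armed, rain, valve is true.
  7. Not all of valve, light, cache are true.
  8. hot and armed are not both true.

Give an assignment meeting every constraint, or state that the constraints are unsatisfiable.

cache: False, open: False, rain: True, hot: False, valve: False, light: False, armed: False

  (1) {open, valve, hot}: 0 true — at most one ✓
  (2) {armed, light, cache, valve}: 0 true — none ✓
  (3) rain=T, open=F — not both ✓
  (4) valve=F, rain=T — not both ✓
  (5) valve=F ⇒ light: vacuous ✓
  (6) {light, armed, rain, valve}: 1 true — exactly one ✓
  (7) {valve, light, cache}: 0/3 true — not all ✓
  (8) hot=F, armed=F — not both ✓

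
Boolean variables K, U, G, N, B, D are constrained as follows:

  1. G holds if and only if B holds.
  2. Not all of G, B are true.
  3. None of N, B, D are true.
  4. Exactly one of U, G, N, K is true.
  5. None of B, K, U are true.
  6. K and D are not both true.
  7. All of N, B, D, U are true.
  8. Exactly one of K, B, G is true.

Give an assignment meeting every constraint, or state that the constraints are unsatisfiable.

Case U = True:
  Constraint (5) is violated (U=T) — contradiction.
Case U = False:
  Constraint (7) is violated (U=F) — contradiction.
Both cases fail — unsatisfiable.

No satisfying assignment exists.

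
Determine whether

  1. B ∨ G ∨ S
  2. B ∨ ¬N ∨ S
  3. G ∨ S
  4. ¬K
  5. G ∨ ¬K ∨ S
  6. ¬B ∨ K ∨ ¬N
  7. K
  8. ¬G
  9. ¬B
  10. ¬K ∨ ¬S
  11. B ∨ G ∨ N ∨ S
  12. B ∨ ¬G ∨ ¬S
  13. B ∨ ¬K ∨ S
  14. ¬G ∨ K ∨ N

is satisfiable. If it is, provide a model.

Case K = True:
  Clause (¬K) is falsified — contradiction.
Case K = False:
  Clause (K) is falsified — contradiction.
Both cases fail, so the formula is unsatisfiable.

Unsatisfiable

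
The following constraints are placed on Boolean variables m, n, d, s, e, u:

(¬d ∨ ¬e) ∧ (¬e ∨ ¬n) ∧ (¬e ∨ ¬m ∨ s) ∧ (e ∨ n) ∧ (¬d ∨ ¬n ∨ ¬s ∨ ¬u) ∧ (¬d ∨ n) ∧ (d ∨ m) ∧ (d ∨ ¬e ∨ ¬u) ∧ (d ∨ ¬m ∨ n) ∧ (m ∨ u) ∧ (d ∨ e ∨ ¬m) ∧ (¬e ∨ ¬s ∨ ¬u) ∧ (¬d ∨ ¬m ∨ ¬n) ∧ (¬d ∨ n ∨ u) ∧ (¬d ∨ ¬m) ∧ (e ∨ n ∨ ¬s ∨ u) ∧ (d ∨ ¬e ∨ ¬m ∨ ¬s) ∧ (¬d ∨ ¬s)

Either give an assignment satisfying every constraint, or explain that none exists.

m = False, n = True, d = True, s = False, e = False, u = True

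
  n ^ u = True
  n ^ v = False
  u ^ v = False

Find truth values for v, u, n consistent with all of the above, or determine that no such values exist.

Unsatisfiable — no assignment works.

Adding constraints 1, 2, 3 mod 2: every variable appears an even number of times on the left, so the left side is 0.
But the right sides sum to 1 (mod 2). 0 ≠ 1 — the system is inconsistent.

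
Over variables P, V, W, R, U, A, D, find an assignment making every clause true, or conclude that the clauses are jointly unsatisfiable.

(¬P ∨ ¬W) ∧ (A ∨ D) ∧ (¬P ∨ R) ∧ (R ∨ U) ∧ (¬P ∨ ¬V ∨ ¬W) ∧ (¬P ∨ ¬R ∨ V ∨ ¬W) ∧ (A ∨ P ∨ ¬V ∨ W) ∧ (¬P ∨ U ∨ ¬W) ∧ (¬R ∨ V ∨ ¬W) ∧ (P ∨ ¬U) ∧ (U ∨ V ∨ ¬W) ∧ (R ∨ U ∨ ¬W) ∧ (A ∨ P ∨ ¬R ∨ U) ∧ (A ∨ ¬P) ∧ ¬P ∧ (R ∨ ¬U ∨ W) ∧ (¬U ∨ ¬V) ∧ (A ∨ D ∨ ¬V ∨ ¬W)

P=F; V=F; W=F; R=T; U=F; A=T; D=T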